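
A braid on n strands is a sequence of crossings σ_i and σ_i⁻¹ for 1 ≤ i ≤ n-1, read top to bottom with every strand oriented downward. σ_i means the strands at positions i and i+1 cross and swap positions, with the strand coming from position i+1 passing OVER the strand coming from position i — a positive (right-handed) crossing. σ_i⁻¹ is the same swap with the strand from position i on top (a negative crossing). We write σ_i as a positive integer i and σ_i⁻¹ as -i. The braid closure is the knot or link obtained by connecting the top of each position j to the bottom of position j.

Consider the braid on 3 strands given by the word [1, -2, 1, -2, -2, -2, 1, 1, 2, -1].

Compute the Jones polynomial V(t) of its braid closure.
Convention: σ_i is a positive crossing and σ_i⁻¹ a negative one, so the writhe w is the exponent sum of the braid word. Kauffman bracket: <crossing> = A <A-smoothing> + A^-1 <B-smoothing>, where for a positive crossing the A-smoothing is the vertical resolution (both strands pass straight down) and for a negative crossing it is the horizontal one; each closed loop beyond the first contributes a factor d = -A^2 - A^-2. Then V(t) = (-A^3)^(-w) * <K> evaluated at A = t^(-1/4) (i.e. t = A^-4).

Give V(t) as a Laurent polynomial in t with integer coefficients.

-t^3 + t^2 - t + 3 - t^-1 + t^-2 - t^-3

Derivation:
The presented braid s1 s2^-1 s1 s2^-1 s2^-1 s2^-1 s1 s1 s2 s1^-1 on 3 strands reduces by inverse Markov moves (closure unchanged at each step):
  Deconjugate: the word is γ·β·γ⁻¹ with γ = s1 s2^-1 (prefix) and γ⁻¹ = s2 s1^-1 (suffix); strip both.
Reduced to β = s1 s2^-1 s2^-1 s2^-1 s1 s1 on 3 strands, 6 crossings.
Compute on β:
Braid: s1 s2^-1 s2^-1 s2^-1 s1 s1 on 3 strands, 6 crossings.
Writhe w = (#positive) - (#negative) = 3 - 3 = 0.
Enumerate smoothing states for the bracket polynomial. There are 2^6 = 64 states.
Smooth each crossing (0=||, 1=⌣⌢); contribution A^(Σ sign_k(1-2s_k)) * d^(L-1).
Tabulate the states by total A-exponent and number of loops L (A-exp: L × count):
  A^6: L=4 ×1
  A^4: L=3 ×6
  A^2: L=2 ×12, L=4 ×3
  A^0: L=1 ×9, L=3 ×10, L=5 ×1
  A^-2: L=2 ×12, L=4 ×3
  A^-4: L=3 ×6
  A^-6: L=4 ×1
Each group contributes A^e * Σ count * d^(L-1):
Powers of d = -A^2 - A^-2: d^2 = A^4 + 2 + A^-4; d^3 = -A^6 - 3*A^2 - 3*A^-2 - A^-6; d^4 = A^8 + 4*A^4 + 6 + 4*A^-4 + A^-8.
  A^6 * (d^3) = -A^12 - 3*A^8 - 3*A^4 - 1
  A^4 * (6*d^2) = 6*A^8 + 12*A^4 + 6
  A^2 * (12*d + 3*d^3) = -3*A^8 - 21*A^4 - 21 - 3*A^-4
  A^0 * (9 + 10*d^2 + d^4) = A^8 + 14*A^4 + 35 + 14*A^-4 + A^-8
  A^-2 * (12*d + 3*d^3) = -3*A^4 - 21 - 21*A^-4 - 3*A^-8
  A^-4 * (6*d^2) = 6 + 12*A^-4 + 6*A^-8
  A^-6 * (d^3) = -1 - 3*A^-4 - 3*A^-8 - A^-12
Summing the groups: <K> = -A^12 + A^8 - A^4 + 3 - A^-4 + A^-8 - A^-12
Normalise by the writhe: (-A^3)^(-w) = (-A^3)^(0) = 1, so f(A) = 1 * <K> = -A^12 + A^8 - A^4 + 3 - A^-4 + A^-8 - A^-12.
Substitute A = t^(-1/4), i.e. A^e → t^(-e/4): V(t) = -t^3 + t^2 - t + 3 - t^-1 + t^-2 - t^-3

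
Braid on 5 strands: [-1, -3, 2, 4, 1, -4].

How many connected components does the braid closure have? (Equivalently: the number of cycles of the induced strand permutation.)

3

Derivation:
Track the strand permutation on 5 strands, starting from identity.
  step 1: s1^-1 swaps positions 1,2 -> [2 1 3 4 5]
  step 2: s3^-1 swaps positions 3,4 -> [2 1 4 3 5]
  step 3: s2 swaps positions 2,3 -> [2 4 1 3 5]
  step 4: s4 swaps positions 4,5 -> [2 4 1 5 3]
  step 5: s1 swaps positions 1,2 -> [4 2 1 5 3]
  step 6: s4^-1 swaps positions 4,5 -> [4 2 1 3 5]
Final permutation (position -> original strand): [4 2 1 3 5]
Closure components = cycle count of this permutation = 3.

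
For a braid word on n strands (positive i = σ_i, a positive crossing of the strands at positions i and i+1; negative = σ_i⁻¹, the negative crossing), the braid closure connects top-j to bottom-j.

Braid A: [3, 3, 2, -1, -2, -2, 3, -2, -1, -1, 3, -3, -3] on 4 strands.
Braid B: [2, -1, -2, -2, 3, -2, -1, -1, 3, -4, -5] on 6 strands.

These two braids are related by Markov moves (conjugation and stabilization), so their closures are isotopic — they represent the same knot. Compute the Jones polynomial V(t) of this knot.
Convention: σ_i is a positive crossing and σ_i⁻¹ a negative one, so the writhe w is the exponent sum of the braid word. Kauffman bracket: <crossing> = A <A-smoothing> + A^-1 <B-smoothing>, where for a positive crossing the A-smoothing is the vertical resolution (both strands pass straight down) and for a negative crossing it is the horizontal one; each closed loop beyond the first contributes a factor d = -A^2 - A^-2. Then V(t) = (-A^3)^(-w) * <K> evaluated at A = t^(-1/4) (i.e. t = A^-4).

t - 2 + 4*t^-1 - 5*t^-2 + 6*t^-3 - 5*t^-4 + 4*t^-5 - 3*t^-6 + t^-7

Derivation:
Markov-equivalent braids have isotopic closures, hence identical knot invariants. Strip the Markov moves from each word to reach a common short braid β, then compute V(t) once on β.
Braid A: s3 s3 s2 s1^-1 s2^-1 s2^-1 s3 s2^-1 s1^-1 s1^-1 s3 s3^-1 s3^-1 on 4 strands reduces by inverse Markov moves (closure unchanged at each step):
  Deconjugate: the word is γ·β·γ⁻¹ with γ = s3 s3 (prefix) and γ⁻¹ = s3^-1 s3^-1 (suffix); strip both.
Reduced to β = s2 s1^-1 s2^-1 s2^-1 s3 s2^-1 s1^-1 s1^-1 s3 on 4 strands, 9 crossings.
Braid B: s2 s1^-1 s2^-1 s2^-1 s3 s2^-1 s1^-1 s1^-1 s3 s4^-1 s5^-1 on 6 strands reduces by inverse Markov moves (closure unchanged at each step):
  Destabilize: the word has the form β·s5^-1 where s5^-1 occurs only as the final letter (β ∈ B_5); drop it and the last strand → 5 strands.
  Destabilize: the word has the form β·s4^-1 where s4^-1 occurs only as the final letter (β ∈ B_4); drop it and the last strand → 4 strands.
Reduced to β = s2 s1^-1 s2^-1 s2^-1 s3 s2^-1 s1^-1 s1^-1 s3 on 4 strands, 9 crossings.
Both give the same β = s2 s1^-1 s2^-1 s2^-1 s3 s2^-1 s1^-1 s1^-1 s3 on 4 strands, so one state sum suffices:
Braid: s2 s1^-1 s2^-1 s2^-1 s3 s2^-1 s1^-1 s1^-1 s3 on 4 strands, 9 crossings.
Writhe w = (#positive) - (#negative) = 3 - 6 = -3.
Computing the Kauffman bracket via state sum. There are 2^9 = 512 states.
Smooth each crossing (0=||, 1=⌣⌢); contribution A^(Σ sign_k(1-2s_k)) * d^(L-1).
Tabulate the states by total A-exponent and number of loops L (A-exp: L × count):
  A^9: L=6 ×1
  A^7: L=5 ×9
  A^5: L=4 ×35, L=6 ×1
  A^3: L=3 ×73, L=5 ×11
  A^1: L=2 ×82, L=4 ×43, L=6 ×1
  A^-1: L=1 ×40, L=3 ×79, L=5 ×7
  A^-3: L=2 ×63, L=4 ×21
  A^-5: L=1 ×9, L=3 ×26, L=5 ×1
  A^-7: L=2 ×6, L=4 ×3
  A^-9: L=3 ×1
Each group contributes A^e * Σ count * d^(L-1):
Powers of d = -A^2 - A^-2: d^2 = A^4 + 2 + A^-4; d^3 = -A^6 - 3*A^2 - 3*A^-2 - A^-6; d^4 = A^8 + 4*A^4 + 6 + 4*A^-4 + A^-8; d^5 = -A^10 - 5*A^6 - 10*A^2 - 10*A^-2 - 5*A^-6 - A^-10.
  A^9 * (d^5) = -A^19 - 5*A^15 - 10*A^11 - 10*A^7 - 5*A^3 - A^-1
  A^7 * (9*d^4) = 9*A^15 + 36*A^11 + 54*A^7 + 36*A^3 + 9*A^-1
  A^5 * (35*d^3 + d^5) = -A^15 - 40*A^11 - 115*A^7 - 115*A^3 - 40*A^-1 - A^-5
  A^3 * (73*d^2 + 11*d^4) = 11*A^11 + 117*A^7 + 212*A^3 + 117*A^-1 + 11*A^-5
  A^1 * (82*d + 43*d^3 + d^5) = -A^11 - 48*A^7 - 221*A^3 - 221*A^-1 - 48*A^-5 - A^-9
  A^-1 * (40 + 79*d^2 + 7*d^4) = 7*A^7 + 107*A^3 + 240*A^-1 + 107*A^-5 + 7*A^-9
  A^-3 * (63*d + 21*d^3) = -21*A^3 - 126*A^-1 - 126*A^-5 - 21*A^-9
  A^-5 * (9 + 26*d^2 + d^4) = A^3 + 30*A^-1 + 67*A^-5 + 30*A^-9 + A^-13
  A^-7 * (6*d + 3*d^3) = -3*A^-1 - 15*A^-5 - 15*A^-9 - 3*A^-13
  A^-9 * (d^2) = A^-5 + 2*A^-9 + A^-13
Summing the groups: <K> = -A^19 + 3*A^15 - 4*A^11 + 5*A^7 - 6*A^3 + 5*A^-1 - 4*A^-5 + 2*A^-9 - A^-13
Normalise by the writhe: (-A^3)^(-w) = (-A^3)^(3) = -A^9, so f(A) = -A^9 * <K> = A^28 - 3*A^24 + 4*A^20 - 5*A^16 + 6*A^12 - 5*A^8 + 4*A^4 - 2 + A^-4.
Substitute A = t^(-1/4), i.e. A^e → t^(-e/4): V(t) = t - 2 + 4*t^-1 - 5*t^-2 + 6*t^-3 - 5*t^-4 + 4*t^-5 - 3*t^-6 + t^-7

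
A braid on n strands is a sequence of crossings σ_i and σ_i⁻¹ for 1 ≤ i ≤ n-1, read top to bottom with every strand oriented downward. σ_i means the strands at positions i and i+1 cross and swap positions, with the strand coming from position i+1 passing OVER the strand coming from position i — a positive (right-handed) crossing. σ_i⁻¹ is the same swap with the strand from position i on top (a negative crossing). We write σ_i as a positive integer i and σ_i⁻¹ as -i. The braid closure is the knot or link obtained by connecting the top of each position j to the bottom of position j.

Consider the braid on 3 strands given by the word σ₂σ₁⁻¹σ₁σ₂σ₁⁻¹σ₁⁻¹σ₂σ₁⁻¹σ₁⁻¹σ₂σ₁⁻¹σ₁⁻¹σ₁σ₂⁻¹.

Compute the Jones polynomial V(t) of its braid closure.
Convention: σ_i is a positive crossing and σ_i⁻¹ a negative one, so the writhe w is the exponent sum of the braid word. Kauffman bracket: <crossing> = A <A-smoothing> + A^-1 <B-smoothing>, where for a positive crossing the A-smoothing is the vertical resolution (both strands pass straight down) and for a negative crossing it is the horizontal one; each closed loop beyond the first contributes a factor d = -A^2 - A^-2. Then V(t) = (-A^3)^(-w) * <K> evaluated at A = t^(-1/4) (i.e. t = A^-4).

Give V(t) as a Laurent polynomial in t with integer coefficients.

The presented braid s2 s1^-1 s1 s2 s1^-1 s1^-1 s2 s1^-1 s1^-1 s2 s1^-1 s1^-1 s1 s2^-1 on 3 strands reduces by inverse Markov moves (closure unchanged at each step):
  Deconjugate: the word is γ·β·γ⁻¹ with γ = s2 s1^-1 (prefix) and γ⁻¹ = s1 s2^-1 (suffix); strip both.
  Deconjugate: the word is γ·β·γ⁻¹ with γ = s1 (prefix) and γ⁻¹ = s1^-1 (suffix); strip both.
Reduced to β = s2 s1^-1 s1^-1 s2 s1^-1 s1^-1 s2 s1^-1 on 3 strands, 8 crossings.
Compute on β:
Braid: s2 s1^-1 s1^-1 s2 s1^-1 s1^-1 s2 s1^-1 on 3 strands, 8 crossings.
Writhe w = (#positive) - (#negative) = 3 - 5 = -2.
Computing the Kauffman bracket via state sum. There are 2^8 = 256 states.
For each crossing: s=0 is the vertical smoothing, s=1 horizontal. Crossing k contributes A^(sign_k * (1 - 2*s_k)); loop factor d = -A^2 - A^-2.
Tabulate the states by total A-exponent and number of loops L (A-exp: L × count):
  A^8: L=6 ×1
  A^6: L=5 ×8
  A^4: L=4 ×28
  A^2: L=3 ×55, L=5 ×1
  A^0: L=2 ×63, L=4 ×7
  A^-2: L=1 ×35, L=3 ×21
  A^-4: L=2 ×26, L=4 ×2
  A^-6: L=3 ×8
  A^-8: L=4 ×1
Each group contributes A^e * Σ count * d^(L-1):
Powers of d = -A^2 - A^-2: d^2 = A^4 + 2 + A^-4; d^3 = -A^6 - 3*A^2 - 3*A^-2 - A^-6; d^4 = A^8 + 4*A^4 + 6 + 4*A^-4 + A^-8; d^5 = -A^10 - 5*A^6 - 10*A^2 - 10*A^-2 - 5*A^-6 - A^-10.
  A^8 * (d^5) = -A^18 - 5*A^14 - 10*A^10 - 10*A^6 - 5*A^2 - A^-2
  A^6 * (8*d^4) = 8*A^14 + 32*A^10 + 48*A^6 + 32*A^2 + 8*A^-2
  A^4 * (28*d^3) = -28*A^10 - 84*A^6 - 84*A^2 - 28*A^-2
  A^2 * (55*d^2 + d^4) = A^10 + 59*A^6 + 116*A^2 + 59*A^-2 + A^-6
  A^0 * (63*d + 7*d^3) = -7*A^6 - 84*A^2 - 84*A^-2 - 7*A^-6
  A^-2 * (35 + 21*d^2) = 21*A^2 + 77*A^-2 + 21*A^-6
  A^-4 * (26*d + 2*d^3) = -2*A^2 - 32*A^-2 - 32*A^-6 - 2*A^-10
  A^-6 * (8*d^2) = 8*A^-2 + 16*A^-6 + 8*A^-10
  A^-8 * (d^3) = -A^-2 - 3*A^-6 - 3*A^-10 - A^-14
Summing the groups: <K> = -A^18 + 3*A^14 - 5*A^10 + 6*A^6 - 6*A^2 + 6*A^-2 - 4*A^-6 + 3*A^-10 - A^-14
Normalise by the writhe: (-A^3)^(-w) = (-A^3)^(2) = A^6, so f(A) = A^6 * <K> = -A^24 + 3*A^20 - 5*A^16 + 6*A^12 - 6*A^8 + 6*A^4 - 4 + 3*A^-4 - A^-8.
Substitute A = t^(-1/4), i.e. A^e → t^(-e/4): V(t) = -t^2 + 3*t - 4 + 6*t^-1 - 6*t^-2 + 6*t^-3 - 5*t^-4 + 3*t^-5 - t^-6

Answer: -t^2 + 3*t - 4 + 6*t^-1 - 6*t^-2 + 6*t^-3 - 5*t^-4 + 3*t^-5 - t^-6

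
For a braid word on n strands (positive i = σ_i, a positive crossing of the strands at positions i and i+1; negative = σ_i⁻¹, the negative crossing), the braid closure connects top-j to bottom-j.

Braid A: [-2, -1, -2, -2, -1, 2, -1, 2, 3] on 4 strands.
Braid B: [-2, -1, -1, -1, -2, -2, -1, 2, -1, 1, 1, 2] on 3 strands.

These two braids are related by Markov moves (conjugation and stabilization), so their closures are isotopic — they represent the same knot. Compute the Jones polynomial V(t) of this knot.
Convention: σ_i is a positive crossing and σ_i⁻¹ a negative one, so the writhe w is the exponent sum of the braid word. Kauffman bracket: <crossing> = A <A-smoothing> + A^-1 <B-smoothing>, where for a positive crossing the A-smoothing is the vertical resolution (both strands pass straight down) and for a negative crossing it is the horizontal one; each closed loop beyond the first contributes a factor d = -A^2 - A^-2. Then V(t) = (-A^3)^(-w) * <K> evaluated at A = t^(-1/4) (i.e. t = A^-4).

Markov-equivalent braids have isotopic closures, hence identical knot invariants. Strip the Markov moves from each word to reach a common short braid β, then compute V(t) once on β.
Braid A: s2^-1 s1^-1 s2^-1 s2^-1 s1^-1 s2 s1^-1 s2 s3 on 4 strands reduces by inverse Markov moves (closure unchanged at each step):
  Destabilize: the word has the form β·s3 where s3 occurs only as the final letter (β ∈ B_3); drop it and the last strand → 3 strands.
  Deconjugate: the word is γ·β·γ⁻¹ with γ = s2^-1 (prefix) and γ⁻¹ = s2 (suffix); strip both.
Reduced to β = s1^-1 s2^-1 s2^-1 s1^-1 s2 s1^-1 on 3 strands, 6 crossings.
Braid B: s2^-1 s1^-1 s1^-1 s1^-1 s2^-1 s2^-1 s1^-1 s2 s1^-1 s1 s1 s2 on 3 strands reduces by inverse Markov moves (closure unchanged at each step):
  Deconjugate: the word is γ·β·γ⁻¹ with γ = s2^-1 s1^-1 (prefix) and γ⁻¹ = s1 s2 (suffix); strip both.
  Deconjugate: the word is γ·β·γ⁻¹ with γ = s1^-1 (prefix) and γ⁻¹ = s1 (suffix); strip both.
Reduced to β = s1^-1 s2^-1 s2^-1 s1^-1 s2 s1^-1 on 3 strands, 6 crossings.
Both give the same β = s1^-1 s2^-1 s2^-1 s1^-1 s2 s1^-1 on 3 strands, so one state sum suffices:
Braid: s1^-1 s2^-1 s2^-1 s1^-1 s2 s1^-1 on 3 strands, 6 crossings.
Writhe w = (#positive) - (#negative) = 1 - 5 = -4.
Computing the Kauffman bracket via state sum. There are 2^6 = 64 states.
Smooth each crossing (0=||, 1=⌣⌢); contribution A^(Σ sign_k(1-2s_k)) * d^(L-1).
Tabulate the states by total A-exponent and number of loops L (A-exp: L × count):
  A^6: L=4 ×1
  A^4: L=3 ×6
  A^2: L=2 ×13, L=4 ×2
  A^0: L=1 ×10, L=3 ×10
  A^-2: L=2 ×14, L=4 ×1
  A^-4: L=1 ×3, L=3 ×3
  A^-6: L=2 ×1
Each group contributes A^e * Σ count * d^(L-1):
Powers of d = -A^2 - A^-2: d^2 = A^4 + 2 + A^-4; d^3 = -A^6 - 3*A^2 - 3*A^-2 - A^-6.
  A^6 * (d^3) = -A^12 - 3*A^8 - 3*A^4 - 1
  A^4 * (6*d^2) = 6*A^8 + 12*A^4 + 6
  A^2 * (13*d + 2*d^3) = -2*A^8 - 19*A^4 - 19 - 2*A^-4
  A^0 * (10 + 10*d^2) = 10*A^4 + 30 + 10*A^-4
  A^-2 * (14*d + d^3) = -A^4 - 17 - 17*A^-4 - A^-8
  A^-4 * (3 + 3*d^2) = 3 + 9*A^-4 + 3*A^-8
  A^-6 * (d) = -A^-4 - A^-8
Summing the groups: <K> = -A^12 + A^8 - A^4 + 2 - A^-4 + A^-8
Normalise by the writhe: (-A^3)^(-w) = (-A^3)^(4) = A^12, so f(A) = A^12 * <K> = -A^24 + A^20 - A^16 + 2*A^12 - A^8 + A^4.
Substitute A = t^(-1/4), i.e. A^e → t^(-e/4): V(t) = t^-1 - t^-2 + 2*t^-3 - t^-4 + t^-5 - t^-6

Answer: t^-1 - t^-2 + 2*t^-3 - t^-4 + t^-5 - t^-6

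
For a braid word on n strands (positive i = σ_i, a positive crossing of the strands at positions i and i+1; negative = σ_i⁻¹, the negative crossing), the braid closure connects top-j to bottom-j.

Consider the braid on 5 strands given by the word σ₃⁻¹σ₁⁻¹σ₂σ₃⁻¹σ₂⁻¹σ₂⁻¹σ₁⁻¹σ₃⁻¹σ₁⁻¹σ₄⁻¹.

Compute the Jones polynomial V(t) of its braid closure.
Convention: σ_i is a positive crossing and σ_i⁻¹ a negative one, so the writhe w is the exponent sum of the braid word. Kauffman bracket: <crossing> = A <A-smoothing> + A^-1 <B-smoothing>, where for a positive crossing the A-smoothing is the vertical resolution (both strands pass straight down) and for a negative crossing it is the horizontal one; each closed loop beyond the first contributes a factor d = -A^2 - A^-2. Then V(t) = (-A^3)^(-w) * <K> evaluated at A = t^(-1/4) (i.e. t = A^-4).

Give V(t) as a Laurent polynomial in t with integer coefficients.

t^-2 - t^-3 + 3*t^-4 - 3*t^-5 + 4*t^-6 - 4*t^-7 + 2*t^-8 - 2*t^-9 + t^-10

Derivation:
The presented braid s3^-1 s1^-1 s2 s3^-1 s2^-1 s2^-1 s1^-1 s3^-1 s1^-1 s4^-1 on 5 strands reduces by inverse Markov moves (closure unchanged at each step):
  Destabilize: the word has the form β·s4^-1 where s4^-1 occurs only as the final letter (β ∈ B_4); drop it and the last strand → 4 strands.
Reduced to β = s3^-1 s1^-1 s2 s3^-1 s2^-1 s2^-1 s1^-1 s3^-1 s1^-1 on 4 strands, 9 crossings.
Compute on β:
Braid: s3^-1 s1^-1 s2 s3^-1 s2^-1 s2^-1 s1^-1 s3^-1 s1^-1 on 4 strands, 9 crossings.
Writhe w = (#positive) - (#negative) = 1 - 8 = -7.
Enumerate smoothing states for the bracket polynomial. There are 2^9 = 512 states.
Smooth each crossing (0=||, 1=⌣⌢); contribution A^(Σ sign_k(1-2s_k)) * d^(L-1).
Tabulate the states by total A-exponent and number of loops L (A-exp: L × count):
  A^9: L=6 ×1
  A^7: L=5 ×9
  A^5: L=4 ×34, L=6 ×2
  A^3: L=3 ×67, L=5 ×17
  A^1: L=2 ×69, L=4 ×56, L=6 ×1
  A^-1: L=1 ×30, L=3 ×88, L=5 ×8
  A^-3: L=2 ×61, L=4 ×23
  A^-5: L=1 ×9, L=3 ×26, L=5 ×1
  A^-7: L=2 ×6, L=4 ×3
  A^-9: L=3 ×1
Each group contributes A^e * Σ count * d^(L-1):
Powers of d = -A^2 - A^-2: d^2 = A^4 + 2 + A^-4; d^3 = -A^6 - 3*A^2 - 3*A^-2 - A^-6; d^4 = A^8 + 4*A^4 + 6 + 4*A^-4 + A^-8; d^5 = -A^10 - 5*A^6 - 10*A^2 - 10*A^-2 - 5*A^-6 - A^-10.
  A^9 * (d^5) = -A^19 - 5*A^15 - 10*A^11 - 10*A^7 - 5*A^3 - A^-1
  A^7 * (9*d^4) = 9*A^15 + 36*A^11 + 54*A^7 + 36*A^3 + 9*A^-1
  A^5 * (34*d^3 + 2*d^5) = -2*A^15 - 44*A^11 - 122*A^7 - 122*A^3 - 44*A^-1 - 2*A^-5
  A^3 * (67*d^2 + 17*d^4) = 17*A^11 + 135*A^7 + 236*A^3 + 135*A^-1 + 17*A^-5
  A^1 * (69*d + 56*d^3 + d^5) = -A^11 - 61*A^7 - 247*A^3 - 247*A^-1 - 61*A^-5 - A^-9
  A^-1 * (30 + 88*d^2 + 8*d^4) = 8*A^7 + 120*A^3 + 254*A^-1 + 120*A^-5 + 8*A^-9
  A^-3 * (61*d + 23*d^3) = -23*A^3 - 130*A^-1 - 130*A^-5 - 23*A^-9
  A^-5 * (9 + 26*d^2 + d^4) = A^3 + 30*A^-1 + 67*A^-5 + 30*A^-9 + A^-13
  A^-7 * (6*d + 3*d^3) = -3*A^-1 - 15*A^-5 - 15*A^-9 - 3*A^-13
  A^-9 * (d^2) = A^-5 + 2*A^-9 + A^-13
Summing the groups: <K> = -A^19 + 2*A^15 - 2*A^11 + 4*A^7 - 4*A^3 + 3*A^-1 - 3*A^-5 + A^-9 - A^-13
Normalise by the writhe: (-A^3)^(-w) = (-A^3)^(7) = -A^21, so f(A) = -A^21 * <K> = A^40 - 2*A^36 + 2*A^32 - 4*A^28 + 4*A^24 - 3*A^20 + 3*A^16 - A^12 + A^8.
Substitute A = t^(-1/4), i.e. A^e → t^(-e/4): V(t) = t^-2 - t^-3 + 3*t^-4 - 3*t^-5 + 4*t^-6 - 4*t^-7 + 2*t^-8 - 2*t^-9 + t^-10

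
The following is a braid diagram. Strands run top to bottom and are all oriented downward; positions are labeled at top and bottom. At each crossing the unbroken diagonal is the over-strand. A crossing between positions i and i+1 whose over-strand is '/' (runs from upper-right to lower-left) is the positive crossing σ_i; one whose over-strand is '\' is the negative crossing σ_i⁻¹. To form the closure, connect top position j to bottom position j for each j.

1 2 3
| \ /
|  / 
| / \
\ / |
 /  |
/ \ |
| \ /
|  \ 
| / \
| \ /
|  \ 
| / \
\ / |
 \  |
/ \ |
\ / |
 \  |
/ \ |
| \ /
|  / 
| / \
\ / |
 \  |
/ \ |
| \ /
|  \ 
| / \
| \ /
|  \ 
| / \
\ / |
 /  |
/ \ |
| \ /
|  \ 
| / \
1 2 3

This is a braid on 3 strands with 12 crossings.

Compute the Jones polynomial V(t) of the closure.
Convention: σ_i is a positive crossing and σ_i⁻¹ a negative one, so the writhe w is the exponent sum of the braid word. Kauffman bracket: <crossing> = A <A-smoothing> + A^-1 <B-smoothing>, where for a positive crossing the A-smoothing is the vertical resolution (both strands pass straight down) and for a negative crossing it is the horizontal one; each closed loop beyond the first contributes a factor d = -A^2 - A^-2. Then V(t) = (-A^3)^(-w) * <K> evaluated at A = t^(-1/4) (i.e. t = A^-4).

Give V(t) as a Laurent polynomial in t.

Reading the diagram top to bottom ('/'-over between positions i,i+1 = s_i, '\'-over = s_i^-1): braid word = s2 s1 s2^-1 s2^-1 s1^-1 s1^-1 s2 s1^-1 s2^-1 s2^-1 s1 s2^-1.
The presented braid s2 s1 s2^-1 s2^-1 s1^-1 s1^-1 s2 s1^-1 s2^-1 s2^-1 s1 s2^-1 on 3 strands reduces by inverse Markov moves (closure unchanged at each step):
  Deconjugate: the word is γ·β·γ⁻¹ with γ = s2 (prefix) and γ⁻¹ = s2^-1 (suffix); strip both.
Reduced to β = s1 s2^-1 s2^-1 s1^-1 s1^-1 s2 s1^-1 s2^-1 s2^-1 s1 on 3 strands, 10 crossings.
Compute on β:
Braid: s1 s2^-1 s2^-1 s1^-1 s1^-1 s2 s1^-1 s2^-1 s2^-1 s1 on 3 strands, 10 crossings.
Writhe w = (#positive) - (#negative) = 3 - 7 = -4.
State-sum expansion of <K>. There are 2^10 = 1024 states.
Smooth each crossing (0=||, 1=⌣⌢); contribution A^(Σ sign_k(1-2s_k)) * d^(L-1).
Tabulate the states by total A-exponent and number of loops L (A-exp: L × count):
  A^10: L=6 ×1
  A^8: L=5 ×10
  A^6: L=4 ×43, L=6 ×2
  A^4: L=3 ×98, L=5 ×22
  A^2: L=2 ×118, L=4 ×88, L=6 ×4
  A^0: L=1 ×60, L=3 ×162, L=5 ×30
  A^-2: L=2 ×128, L=4 ×79, L=6 ×3
  A^-4: L=1 ×23, L=3 ×84, L=5 ×13
  A^-6: L=2 ×27, L=4 ×18
  A^-8: L=1 ×2, L=3 ×8
  A^-10: L=2 ×1
Each group contributes A^e * Σ count * d^(L-1):
Powers of d = -A^2 - A^-2: d^2 = A^4 + 2 + A^-4; d^3 = -A^6 - 3*A^2 - 3*A^-2 - A^-6; d^4 = A^8 + 4*A^4 + 6 + 4*A^-4 + A^-8; d^5 = -A^10 - 5*A^6 - 10*A^2 - 10*A^-2 - 5*A^-6 - A^-10.
  A^10 * (d^5) = -A^20 - 5*A^16 - 10*A^12 - 10*A^8 - 5*A^4 - 1
  A^8 * (10*d^4) = 10*A^16 + 40*A^12 + 60*A^8 + 40*A^4 + 10
  A^6 * (43*d^3 + 2*d^5) = -2*A^16 - 53*A^12 - 149*A^8 - 149*A^4 - 53 - 2*A^-4
  A^4 * (98*d^2 + 22*d^4) = 22*A^12 + 186*A^8 + 328*A^4 + 186 + 22*A^-4
  A^2 * (118*d + 88*d^3 + 4*d^5) = -4*A^12 - 108*A^8 - 422*A^4 - 422 - 108*A^-4 - 4*A^-8
  A^0 * (60 + 162*d^2 + 30*d^4) = 30*A^8 + 282*A^4 + 564 + 282*A^-4 + 30*A^-8
  A^-2 * (128*d + 79*d^3 + 3*d^5) = -3*A^8 - 94*A^4 - 395 - 395*A^-4 - 94*A^-8 - 3*A^-12
  A^-4 * (23 + 84*d^2 + 13*d^4) = 13*A^4 + 136 + 269*A^-4 + 136*A^-8 + 13*A^-12
  A^-6 * (27*d + 18*d^3) = -18 - 81*A^-4 - 81*A^-8 - 18*A^-12
  A^-8 * (2 + 8*d^2) = 8*A^-4 + 18*A^-8 + 8*A^-12
  A^-10 * (d) = -A^-8 - A^-12
Summing the groups: <K> = -A^20 + 3*A^16 - 5*A^12 + 6*A^8 - 7*A^4 + 7 - 5*A^-4 + 4*A^-8 - A^-12
Normalise by the writhe: (-A^3)^(-w) = (-A^3)^(4) = A^12, so f(A) = A^12 * <K> = -A^32 + 3*A^28 - 5*A^24 + 6*A^20 - 7*A^16 + 7*A^12 - 5*A^8 + 4*A^4 - 1.
Substitute A = t^(-1/4), i.e. A^e → t^(-e/4): V(t) = -1 + 4*t^-1 - 5*t^-2 + 7*t^-3 - 7*t^-4 + 6*t^-5 - 5*t^-6 + 3*t^-7 - t^-8

Answer: -1 + 4*t^-1 - 5*t^-2 + 7*t^-3 - 7*t^-4 + 6*t^-5 - 5*t^-6 + 3*t^-7 - t^-8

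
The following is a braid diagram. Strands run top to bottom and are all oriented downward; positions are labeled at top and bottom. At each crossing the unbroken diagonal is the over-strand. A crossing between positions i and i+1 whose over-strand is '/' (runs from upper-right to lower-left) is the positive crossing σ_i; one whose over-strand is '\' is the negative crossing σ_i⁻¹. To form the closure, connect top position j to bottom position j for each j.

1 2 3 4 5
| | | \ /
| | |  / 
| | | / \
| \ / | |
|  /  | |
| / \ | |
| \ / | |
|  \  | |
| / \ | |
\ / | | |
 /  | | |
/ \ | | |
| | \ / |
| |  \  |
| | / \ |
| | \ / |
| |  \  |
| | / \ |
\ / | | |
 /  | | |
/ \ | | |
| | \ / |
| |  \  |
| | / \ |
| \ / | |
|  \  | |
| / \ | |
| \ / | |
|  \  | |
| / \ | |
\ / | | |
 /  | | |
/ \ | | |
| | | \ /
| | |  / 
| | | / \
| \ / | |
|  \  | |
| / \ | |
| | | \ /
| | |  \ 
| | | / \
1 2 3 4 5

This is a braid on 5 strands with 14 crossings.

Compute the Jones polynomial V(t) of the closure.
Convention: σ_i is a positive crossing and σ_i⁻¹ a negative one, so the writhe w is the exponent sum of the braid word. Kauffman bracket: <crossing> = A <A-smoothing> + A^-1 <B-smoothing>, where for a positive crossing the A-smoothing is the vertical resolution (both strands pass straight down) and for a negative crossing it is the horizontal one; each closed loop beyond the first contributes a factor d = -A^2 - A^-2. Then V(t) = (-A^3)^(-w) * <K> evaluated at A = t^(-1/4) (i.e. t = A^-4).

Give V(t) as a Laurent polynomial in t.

Reading the diagram top to bottom ('/'-over between positions i,i+1 = s_i, '\'-over = s_i^-1): braid word = s4 s2 s2^-1 s1 s3^-1 s3^-1 s1 s3^-1 s2^-1 s2^-1 s1 s4 s2^-1 s4^-1.
The presented braid s4 s2 s2^-1 s1 s3^-1 s3^-1 s1 s3^-1 s2^-1 s2^-1 s1 s4 s2^-1 s4^-1 on 5 strands reduces by inverse Markov moves (closure unchanged at each step):
  Deconjugate: the word is γ·β·γ⁻¹ with γ = s4 s2 (prefix) and γ⁻¹ = s2^-1 s4^-1 (suffix); strip both.
  Destabilize: the word has the form β·s4 where s4 occurs only as the final letter (β ∈ B_4); drop it and the last strand → 4 strands.
Reduced to β = s2^-1 s1 s3^-1 s3^-1 s1 s3^-1 s2^-1 s2^-1 s1 on 4 strands, 9 crossings.
Compute on β:
Braid: s2^-1 s1 s3^-1 s3^-1 s1 s3^-1 s2^-1 s2^-1 s1 on 4 strands, 9 crossings.
Writhe w = (#positive) - (#negative) = 3 - 6 = -3.
Computing the Kauffman bracket via state sum. There are 2^9 = 512 states.
Each crossing splits two ways (0=vertical, 1=horizontal). The state's weight is A^(#A-smoothings - #B-smoothings) * d^(loops - 1).
Tabulate the states by total A-exponent and number of loops L (A-exp: L × count):
  A^9: L=6 ×1
  A^7: L=5 ×9
  A^5: L=4 ×35, L=6 ×1
  A^3: L=3 ×73, L=5 ×11
  A^1: L=2 ×81, L=4 ×44, L=6 ×1
  A^-1: L=1 ×39, L=3 ×77, L=5 ×10
  A^-3: L=2 ×55, L=4 ×28, L=6 ×1
  A^-5: L=3 ×32, L=5 ×4
  A^-7: L=4 ×9
  A^-9: L=5 ×1
Each group contributes A^e * Σ count * d^(L-1):
Powers of d = -A^2 - A^-2: d^2 = A^4 + 2 + A^-4; d^3 = -A^6 - 3*A^2 - 3*A^-2 - A^-6; d^4 = A^8 + 4*A^4 + 6 + 4*A^-4 + A^-8; d^5 = -A^10 - 5*A^6 - 10*A^2 - 10*A^-2 - 5*A^-6 - A^-10.
  A^9 * (d^5) = -A^19 - 5*A^15 - 10*A^11 - 10*A^7 - 5*A^3 - A^-1
  A^7 * (9*d^4) = 9*A^15 + 36*A^11 + 54*A^7 + 36*A^3 + 9*A^-1
  A^5 * (35*d^3 + d^5) = -A^15 - 40*A^11 - 115*A^7 - 115*A^3 - 40*A^-1 - A^-5
  A^3 * (73*d^2 + 11*d^4) = 11*A^11 + 117*A^7 + 212*A^3 + 117*A^-1 + 11*A^-5
  A^1 * (81*d + 44*d^3 + d^5) = -A^11 - 49*A^7 - 223*A^3 - 223*A^-1 - 49*A^-5 - A^-9
  A^-1 * (39 + 77*d^2 + 10*d^4) = 10*A^7 + 117*A^3 + 253*A^-1 + 117*A^-5 + 10*A^-9
  A^-3 * (55*d + 28*d^3 + d^5) = -A^7 - 33*A^3 - 149*A^-1 - 149*A^-5 - 33*A^-9 - A^-13
  A^-5 * (32*d^2 + 4*d^4) = 4*A^3 + 48*A^-1 + 88*A^-5 + 48*A^-9 + 4*A^-13
  A^-7 * (9*d^3) = -9*A^-1 - 27*A^-5 - 27*A^-9 - 9*A^-13
  A^-9 * (d^4) = A^-1 + 4*A^-5 + 6*A^-9 + 4*A^-13 + A^-17
Summing the groups: <K> = -A^19 + 3*A^15 - 4*A^11 + 6*A^7 - 7*A^3 + 6*A^-1 - 6*A^-5 + 3*A^-9 - 2*A^-13 + A^-17
Normalise by the writhe: (-A^3)^(-w) = (-A^3)^(3) = -A^9, so f(A) = -A^9 * <K> = A^28 - 3*A^24 + 4*A^20 - 6*A^16 + 7*A^12 - 6*A^8 + 6*A^4 - 3 + 2*A^-4 - A^-8.
Substitute A = t^(-1/4), i.e. A^e → t^(-e/4): V(t) = -t^2 + 2*t - 3 + 6*t^-1 - 6*t^-2 + 7*t^-3 - 6*t^-4 + 4*t^-5 - 3*t^-6 + t^-7

Answer: -t^2 + 2*t - 3 + 6*t^-1 - 6*t^-2 + 7*t^-3 - 6*t^-4 + 4*t^-5 - 3*t^-6 + t^-7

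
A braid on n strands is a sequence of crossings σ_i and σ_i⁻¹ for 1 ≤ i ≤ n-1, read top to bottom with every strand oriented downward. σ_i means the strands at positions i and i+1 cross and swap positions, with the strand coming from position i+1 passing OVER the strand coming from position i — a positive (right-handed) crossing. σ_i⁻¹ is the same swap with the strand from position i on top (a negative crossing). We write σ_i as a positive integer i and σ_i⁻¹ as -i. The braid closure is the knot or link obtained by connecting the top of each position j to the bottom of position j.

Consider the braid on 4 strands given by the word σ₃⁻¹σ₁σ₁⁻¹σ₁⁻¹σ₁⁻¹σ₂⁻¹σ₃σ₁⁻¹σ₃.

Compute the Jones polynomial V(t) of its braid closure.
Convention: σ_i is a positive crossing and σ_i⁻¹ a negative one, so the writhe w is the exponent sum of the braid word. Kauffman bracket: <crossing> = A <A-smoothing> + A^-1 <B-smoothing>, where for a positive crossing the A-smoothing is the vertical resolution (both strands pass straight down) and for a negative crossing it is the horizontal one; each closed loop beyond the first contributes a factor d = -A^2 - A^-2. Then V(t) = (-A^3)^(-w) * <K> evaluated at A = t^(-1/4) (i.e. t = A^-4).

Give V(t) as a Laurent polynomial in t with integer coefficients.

The presented braid s3^-1 s1 s1^-1 s1^-1 s1^-1 s2^-1 s3 s1^-1 s3 on 4 strands reduces by inverse Markov moves (closure unchanged at each step):
  Deconjugate: the word is γ·β·γ⁻¹ with γ = s3^-1 s1 (prefix) and γ⁻¹ = s1^-1 s3 (suffix); strip both.
  Destabilize: the word has the form β·s3 where s3 occurs only as the final letter (β ∈ B_3); drop it and the last strand → 3 strands.
  Destabilize: the word has the form β·s2^-1 where s2^-1 occurs only as the final letter (β ∈ B_2); drop it and the last strand → 2 strands.
Reduced to β = s1^-1 s1^-1 s1^-1 on 2 strands, 3 crossings.
Compute on β:
Braid: s1^-1 s1^-1 s1^-1 on 2 strands, 3 crossings.
Writhe w = (#positive) - (#negative) = 0 - 3 = -3.
Enumerate smoothing states for the bracket polynomial. There are 2^3 = 8 states.
Each crossing splits two ways (0=vertical, 1=horizontal). The state's weight is A^(#A-smoothings - #B-smoothings) * d^(loops - 1).
  state 000: A-exp=-3, loops=2, term = A^-3 * d^1
  state 001: A-exp=-1, loops=1, term = A^-1 * d^0
  state 010: A-exp=-1, loops=1, term = A^-1 * d^0
  state 011: A-exp=+1, loops=2, term = A^1 * d^1
  state 100: A-exp=-1, loops=1, term = A^-1 * d^0
  state 101: A-exp=+1, loops=2, term = A^1 * d^1
  state 110: A-exp=+1, loops=2, term = A^1 * d^1
  state 111: A-exp=+3, loops=3, term = A^3 * d^2
Collect the terms by A-exponent (count of states per loop number):
Powers of d = -A^2 - A^-2: d^2 = A^4 + 2 + A^-4.
  A^3 * (d^2) = A^7 + 2*A^3 + A^-1
  A^1 * (3*d) = -3*A^3 - 3*A^-1
  A^-1 * (3) = 3*A^-1
  A^-3 * (d) = -A^-1 - A^-5
Summing the groups: <K> = A^7 - A^3 - A^-5
Normalise by the writhe: (-A^3)^(-w) = (-A^3)^(3) = -A^9, so f(A) = -A^9 * <K> = -A^16 + A^12 + A^4.
Substitute A = t^(-1/4), i.e. A^e → t^(-e/4): V(t) = t^-1 + t^-3 - t^-4

Answer: t^-1 + t^-3 - t^-4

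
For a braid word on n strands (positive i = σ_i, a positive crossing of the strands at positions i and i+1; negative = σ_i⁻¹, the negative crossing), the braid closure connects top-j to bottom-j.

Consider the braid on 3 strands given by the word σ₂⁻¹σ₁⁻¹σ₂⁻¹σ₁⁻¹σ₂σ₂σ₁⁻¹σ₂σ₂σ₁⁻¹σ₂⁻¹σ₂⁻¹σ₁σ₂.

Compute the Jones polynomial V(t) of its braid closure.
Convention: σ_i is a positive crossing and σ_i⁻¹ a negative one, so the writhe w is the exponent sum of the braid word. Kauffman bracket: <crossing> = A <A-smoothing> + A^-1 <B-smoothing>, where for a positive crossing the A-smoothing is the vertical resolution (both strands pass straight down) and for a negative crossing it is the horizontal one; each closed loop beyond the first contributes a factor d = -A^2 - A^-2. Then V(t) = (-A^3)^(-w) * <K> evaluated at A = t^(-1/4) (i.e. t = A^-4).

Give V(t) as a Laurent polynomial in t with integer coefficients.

The presented braid s2^-1 s1^-1 s2^-1 s1^-1 s2 s2 s1^-1 s2 s2 s1^-1 s2^-1 s2^-1 s1 s2 on 3 strands reduces by inverse Markov moves (closure unchanged at each step):
  Deconjugate: the word is γ·β·γ⁻¹ with γ = s2^-1 s1^-1 (prefix) and γ⁻¹ = s1 s2 (suffix); strip both.
Reduced to β = s2^-1 s1^-1 s2 s2 s1^-1 s2 s2 s1^-1 s2^-1 s2^-1 on 3 strands, 10 crossings.
Compute on β:
Braid: s2^-1 s1^-1 s2 s2 s1^-1 s2 s2 s1^-1 s2^-1 s2^-1 on 3 strands, 10 crossings.
Writhe w = (#positive) - (#negative) = 4 - 6 = -2.
Computing the Kauffman bracket via state sum. There are 2^10 = 1024 states.
For each crossing: s=0 is the vertical smoothing, s=1 horizontal. Crossing k contributes A^(sign_k * (1 - 2*s_k)); loop factor d = -A^2 - A^-2.
Tabulate the states by total A-exponent and number of loops L (A-exp: L × count):
  A^10: L=5 ×1
  A^8: L=4 ×10
  A^6: L=3 ×39, L=5 ×6
  A^4: L=2 ×66, L=4 ×52, L=6 ×2
  A^2: L=1 ×45, L=3 ×124, L=5 ×41
  A^0: L=2 ×118, L=4 ×113, L=6 ×21
  A^-2: L=1 ×20, L=3 ×120, L=5 ×63, L=7 ×7
  A^-4: L=2 ×30, L=4 ×68, L=6 ×21, L=8 ×1
  A^-6: L=3 ×20, L=5 ×22, L=7 ×3
  A^-8: L=4 ×7, L=6 ×3
  A^-10: L=5 ×1
Each group contributes A^e * Σ count * d^(L-1):
Powers of d = -A^2 - A^-2: d^2 = A^4 + 2 + A^-4; d^3 = -A^6 - 3*A^2 - 3*A^-2 - A^-6; d^4 = A^8 + 4*A^4 + 6 + 4*A^-4 + A^-8; d^5 = -A^10 - 5*A^6 - 10*A^2 - 10*A^-2 - 5*A^-6 - A^-10; d^6 = A^12 + 6*A^8 + 15*A^4 + 20 + 15*A^-4 + 6*A^-8 + A^-12; d^7 = -A^14 - 7*A^10 - 21*A^6 - 35*A^2 - 35*A^-2 - 21*A^-6 - 7*A^-10 - A^-14.
  A^10 * (d^4) = A^18 + 4*A^14 + 6*A^10 + 4*A^6 + A^2
  A^8 * (10*d^3) = -10*A^14 - 30*A^10 - 30*A^6 - 10*A^2
  A^6 * (39*d^2 + 6*d^4) = 6*A^14 + 63*A^10 + 114*A^6 + 63*A^2 + 6*A^-2
  A^4 * (66*d + 52*d^3 + 2*d^5) = -2*A^14 - 62*A^10 - 242*A^6 - 242*A^2 - 62*A^-2 - 2*A^-6
  A^2 * (45 + 124*d^2 + 41*d^4) = 41*A^10 + 288*A^6 + 539*A^2 + 288*A^-2 + 41*A^-6
  A^0 * (118*d + 113*d^3 + 21*d^5) = -21*A^10 - 218*A^6 - 667*A^2 - 667*A^-2 - 218*A^-6 - 21*A^-10
  A^-2 * (20 + 120*d^2 + 63*d^4 + 7*d^6) = 7*A^10 + 105*A^6 + 477*A^2 + 778*A^-2 + 477*A^-6 + 105*A^-10 + 7*A^-14
  A^-4 * (30*d + 68*d^3 + 21*d^5 + d^7) = -A^10 - 28*A^6 - 194*A^2 - 479*A^-2 - 479*A^-6 - 194*A^-10 - 28*A^-14 - A^-18
  A^-6 * (20*d^2 + 22*d^4 + 3*d^6) = 3*A^6 + 40*A^2 + 153*A^-2 + 232*A^-6 + 153*A^-10 + 40*A^-14 + 3*A^-18
  A^-8 * (7*d^3 + 3*d^5) = -3*A^2 - 22*A^-2 - 51*A^-6 - 51*A^-10 - 22*A^-14 - 3*A^-18
  A^-10 * (d^4) = A^-2 + 4*A^-6 + 6*A^-10 + 4*A^-14 + A^-18
Summing the groups: <K> = A^18 - 2*A^14 + 3*A^10 - 4*A^6 + 4*A^2 - 4*A^-2 + 4*A^-6 - 2*A^-10 + A^-14
Normalise by the writhe: (-A^3)^(-w) = (-A^3)^(2) = A^6, so f(A) = A^6 * <K> = A^24 - 2*A^20 + 3*A^16 - 4*A^12 + 4*A^8 - 4*A^4 + 4 - 2*A^-4 + A^-8.
Substitute A = t^(-1/4), i.e. A^e → t^(-e/4): V(t) = t^2 - 2*t + 4 - 4*t^-1 + 4*t^-2 - 4*t^-3 + 3*t^-4 - 2*t^-5 + t^-6

Answer: t^2 - 2*t + 4 - 4*t^-1 + 4*t^-2 - 4*t^-3 + 3*t^-4 - 2*t^-5 + t^-6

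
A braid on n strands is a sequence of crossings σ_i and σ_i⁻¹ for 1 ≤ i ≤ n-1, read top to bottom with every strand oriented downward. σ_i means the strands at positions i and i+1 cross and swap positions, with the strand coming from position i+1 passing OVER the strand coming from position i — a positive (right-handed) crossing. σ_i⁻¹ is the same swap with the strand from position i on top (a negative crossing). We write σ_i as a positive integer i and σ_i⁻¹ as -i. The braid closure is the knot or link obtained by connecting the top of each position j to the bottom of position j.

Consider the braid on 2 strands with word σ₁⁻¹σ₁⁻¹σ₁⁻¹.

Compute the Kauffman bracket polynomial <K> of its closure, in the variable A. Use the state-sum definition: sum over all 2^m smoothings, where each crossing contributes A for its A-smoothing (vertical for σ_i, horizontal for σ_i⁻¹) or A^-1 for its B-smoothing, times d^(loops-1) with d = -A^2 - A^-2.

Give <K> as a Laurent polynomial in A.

Braid: s1^-1 s1^-1 s1^-1 on 2 strands, 3 crossings.
Writhe w = (#positive) - (#negative) = 0 - 3 = -3.
Enumerate smoothing states for the bracket polynomial. There are 2^3 = 8 states.
Smooth each crossing (0=||, 1=⌣⌢); contribution A^(Σ sign_k(1-2s_k)) * d^(L-1).
  state 000: A-exp=-3, loops=2, term = A^-3 * d^1
  state 001: A-exp=-1, loops=1, term = A^-1 * d^0
  state 010: A-exp=-1, loops=1, term = A^-1 * d^0
  state 011: A-exp=+1, loops=2, term = A^1 * d^1
  state 100: A-exp=-1, loops=1, term = A^-1 * d^0
  state 101: A-exp=+1, loops=2, term = A^1 * d^1
  state 110: A-exp=+1, loops=2, term = A^1 * d^1
  state 111: A-exp=+3, loops=3, term = A^3 * d^2
Collect the terms by A-exponent (count of states per loop number):
Powers of d = -A^2 - A^-2: d^2 = A^4 + 2 + A^-4.
  A^3 * (d^2) = A^7 + 2*A^3 + A^-1
  A^1 * (3*d) = -3*A^3 - 3*A^-1
  A^-1 * (3) = 3*A^-1
  A^-3 * (d) = -A^-1 - A^-5
Summing the groups: <K> = A^7 - A^3 - A^-5

Answer: A^7 - A^3 - A^-5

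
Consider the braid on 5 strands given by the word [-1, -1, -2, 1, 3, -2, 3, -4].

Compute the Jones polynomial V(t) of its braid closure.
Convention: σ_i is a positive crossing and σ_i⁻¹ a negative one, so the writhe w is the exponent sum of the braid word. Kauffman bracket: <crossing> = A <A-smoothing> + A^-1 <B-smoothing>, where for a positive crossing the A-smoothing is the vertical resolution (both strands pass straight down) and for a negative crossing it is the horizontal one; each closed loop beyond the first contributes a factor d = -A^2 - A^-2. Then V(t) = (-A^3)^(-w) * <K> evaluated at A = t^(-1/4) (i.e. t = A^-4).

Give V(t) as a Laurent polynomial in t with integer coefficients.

t^2 - t + 2 - 2*t^-1 + t^-2 - t^-3 + t^-4

Derivation:
The presented braid s1^-1 s1^-1 s2^-1 s1 s3 s2^-1 s3 s4^-1 on 5 strands reduces by inverse Markov moves (closure unchanged at each step):
  Destabilize: the word has the form β·s4^-1 where s4^-1 occurs only as the final letter (β ∈ B_4); drop it and the last strand → 4 strands.
Reduced to β = s1^-1 s1^-1 s2^-1 s1 s3 s2^-1 s3 on 4 strands, 7 crossings.
Compute on β:
Braid: s1^-1 s1^-1 s2^-1 s1 s3 s2^-1 s3 on 4 strands, 7 crossings.
Writhe w = (#positive) - (#negative) = 3 - 4 = -1.
State-sum expansion of <K>. There are 2^7 = 128 states.
For each crossing: s=0 is the vertical smoothing, s=1 horizontal. Crossing k contributes A^(sign_k * (1 - 2*s_k)); loop factor d = -A^2 - A^-2.
Tabulate the states by total A-exponent and number of loops L (A-exp: L × count):
  A^7: L=4 ×1
  A^5: L=3 ×7
  A^3: L=2 ×17, L=4 ×4
  A^1: L=1 ×14, L=3 ×20, L=5 ×1
  A^-1: L=2 ×27, L=4 ×8
  A^-3: L=1 ×5, L=3 ×15, L=5 ×1
  A^-5: L=2 ×4, L=4 ×3
  A^-7: L=3 ×1
Each group contributes A^e * Σ count * d^(L-1):
Powers of d = -A^2 - A^-2: d^2 = A^4 + 2 + A^-4; d^3 = -A^6 - 3*A^2 - 3*A^-2 - A^-6; d^4 = A^8 + 4*A^4 + 6 + 4*A^-4 + A^-8.
  A^7 * (d^3) = -A^13 - 3*A^9 - 3*A^5 - A
  A^5 * (7*d^2) = 7*A^9 + 14*A^5 + 7*A
  A^3 * (17*d + 4*d^3) = -4*A^9 - 29*A^5 - 29*A - 4*A^-3
  A^1 * (14 + 20*d^2 + d^4) = A^9 + 24*A^5 + 60*A + 24*A^-3 + A^-7
  A^-1 * (27*d + 8*d^3) = -8*A^5 - 51*A - 51*A^-3 - 8*A^-7
  A^-3 * (5 + 15*d^2 + d^4) = A^5 + 19*A + 41*A^-3 + 19*A^-7 + A^-11
  A^-5 * (4*d + 3*d^3) = -3*A - 13*A^-3 - 13*A^-7 - 3*A^-11
  A^-7 * (d^2) = A^-3 + 2*A^-7 + A^-11
Summing the groups: <K> = -A^13 + A^9 - A^5 + 2*A - 2*A^-3 + A^-7 - A^-11
Normalise by the writhe: (-A^3)^(-w) = (-A^3)^(1) = -A^3, so f(A) = -A^3 * <K> = A^16 - A^12 + A^8 - 2*A^4 + 2 - A^-4 + A^-8.
Substitute A = t^(-1/4), i.e. A^e → t^(-e/4): V(t) = t^2 - t + 2 - 2*t^-1 + t^-2 - t^-3 + t^-4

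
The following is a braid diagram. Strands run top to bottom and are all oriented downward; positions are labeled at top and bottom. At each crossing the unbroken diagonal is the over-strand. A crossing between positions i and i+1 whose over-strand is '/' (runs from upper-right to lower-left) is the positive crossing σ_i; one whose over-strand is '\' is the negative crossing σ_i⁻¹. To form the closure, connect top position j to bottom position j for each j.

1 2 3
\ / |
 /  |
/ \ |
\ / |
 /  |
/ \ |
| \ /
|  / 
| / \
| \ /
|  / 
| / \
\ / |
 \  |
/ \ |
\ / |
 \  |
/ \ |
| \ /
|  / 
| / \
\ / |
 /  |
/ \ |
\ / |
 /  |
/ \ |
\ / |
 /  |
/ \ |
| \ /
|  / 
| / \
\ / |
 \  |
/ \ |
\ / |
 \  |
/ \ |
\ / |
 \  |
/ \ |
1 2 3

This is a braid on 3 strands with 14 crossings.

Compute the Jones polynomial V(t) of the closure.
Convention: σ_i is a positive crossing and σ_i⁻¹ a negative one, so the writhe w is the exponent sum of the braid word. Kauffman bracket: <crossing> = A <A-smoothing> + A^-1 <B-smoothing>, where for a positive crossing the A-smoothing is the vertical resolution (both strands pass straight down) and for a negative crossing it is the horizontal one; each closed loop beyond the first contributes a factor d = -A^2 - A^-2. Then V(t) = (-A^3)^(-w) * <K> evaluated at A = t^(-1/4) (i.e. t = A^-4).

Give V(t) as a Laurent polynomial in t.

Reading the diagram top to bottom ('/'-over between positions i,i+1 = s_i, '\'-over = s_i^-1): braid word = s1 s1 s2 s2 s1^-1 s1^-1 s2 s1 s1 s1 s2 s1^-1 s1^-1 s1^-1.
The presented braid s1 s1 s2 s2 s1^-1 s1^-1 s2 s1 s1 s1 s2 s1^-1 s1^-1 s1^-1 on 3 strands reduces by inverse Markov moves (closure unchanged at each step):
  Deconjugate: the word is γ·β·γ⁻¹ with γ = s1 s1 (prefix) and γ⁻¹ = s1^-1 s1^-1 (suffix); strip both.
Reduced to β = s2 s2 s1^-1 s1^-1 s2 s1 s1 s1 s2 s1^-1 on 3 strands, 10 crossings.
Compute on β:
Braid: s2 s2 s1^-1 s1^-1 s2 s1 s1 s1 s2 s1^-1 on 3 strands, 10 crossings.
Writhe w = (#positive) - (#negative) = 7 - 3 = 4.
Computing the Kauffman bracket via state sum. There are 2^10 = 1024 states.
Each crossing splits two ways (0=vertical, 1=horizontal). The state's weight is A^(#A-smoothings - #B-smoothings) * d^(loops - 1).
Tabulate the states by total A-exponent and number of loops L (A-exp: L × count):
  A^10: L=4 ×1
  A^8: L=3 ×7, L=5 ×3
  A^6: L=2 ×19, L=4 ×23, L=6 ×3
  A^4: L=1 ×20, L=3 ×75, L=5 ×24, L=7 ×1
  A^2: L=2 ×114, L=4 ×86, L=6 ×10
  A^0: L=1 ×51, L=3 ×155, L=5 ×45, L=7 ×1
  A^-2: L=2 ×102, L=4 ×98, L=6 ×10
  A^-4: L=3 ×89, L=5 ×30, L=7 ×1
  A^-6: L=4 ×41, L=6 ×4
  A^-8: L=5 ×10
  A^-10: L=6 ×1
Each group contributes A^e * Σ count * d^(L-1):
Powers of d = -A^2 - A^-2: d^2 = A^4 + 2 + A^-4; d^3 = -A^6 - 3*A^2 - 3*A^-2 - A^-6; d^4 = A^8 + 4*A^4 + 6 + 4*A^-4 + A^-8; d^5 = -A^10 - 5*A^6 - 10*A^2 - 10*A^-2 - 5*A^-6 - A^-10; d^6 = A^12 + 6*A^8 + 15*A^4 + 20 + 15*A^-4 + 6*A^-8 + A^-12.
  A^10 * (d^3) = -A^16 - 3*A^12 - 3*A^8 - A^4
  A^8 * (7*d^2 + 3*d^4) = 3*A^16 + 19*A^12 + 32*A^8 + 19*A^4 + 3
  A^6 * (19*d + 23*d^3 + 3*d^5) = -3*A^16 - 38*A^12 - 118*A^8 - 118*A^4 - 38 - 3*A^-4
  A^4 * (20 + 75*d^2 + 24*d^4 + d^6) = A^16 + 30*A^12 + 186*A^8 + 334*A^4 + 186 + 30*A^-4 + A^-8
  A^2 * (114*d + 86*d^3 + 10*d^5) = -10*A^12 - 136*A^8 - 472*A^4 - 472 - 136*A^-4 - 10*A^-8
  A^0 * (51 + 155*d^2 + 45*d^4 + d^6) = A^12 + 51*A^8 + 350*A^4 + 651 + 350*A^-4 + 51*A^-8 + A^-12
  A^-2 * (102*d + 98*d^3 + 10*d^5) = -10*A^8 - 148*A^4 - 496 - 496*A^-4 - 148*A^-8 - 10*A^-12
  A^-4 * (89*d^2 + 30*d^4 + d^6) = A^8 + 36*A^4 + 224 + 378*A^-4 + 224*A^-8 + 36*A^-12 + A^-16
  A^-6 * (41*d^3 + 4*d^5) = -4*A^4 - 61 - 163*A^-4 - 163*A^-8 - 61*A^-12 - 4*A^-16
  A^-8 * (10*d^4) = 10 + 40*A^-4 + 60*A^-8 + 40*A^-12 + 10*A^-16
  A^-10 * (d^5) = -1 - 5*A^-4 - 10*A^-8 - 10*A^-12 - 5*A^-16 - A^-20
Summing the groups: <K> = -A^12 + 3*A^8 - 4*A^4 + 6 - 5*A^-4 + 5*A^-8 - 4*A^-12 + 2*A^-16 - A^-20
Normalise by the writhe: (-A^3)^(-w) = (-A^3)^(-4) = A^-12, so f(A) = A^-12 * <K> = -1 + 3*A^-4 - 4*A^-8 + 6*A^-12 - 5*A^-16 + 5*A^-20 - 4*A^-24 + 2*A^-28 - A^-32.
Substitute A = t^(-1/4), i.e. A^e → t^(-e/4): V(t) = -t^8 + 2*t^7 - 4*t^6 + 5*t^5 - 5*t^4 + 6*t^3 - 4*t^2 + 3*t - 1

Answer: -t^8 + 2*t^7 - 4*t^6 + 5*t^5 - 5*t^4 + 6*t^3 - 4*t^2 + 3*t - 1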